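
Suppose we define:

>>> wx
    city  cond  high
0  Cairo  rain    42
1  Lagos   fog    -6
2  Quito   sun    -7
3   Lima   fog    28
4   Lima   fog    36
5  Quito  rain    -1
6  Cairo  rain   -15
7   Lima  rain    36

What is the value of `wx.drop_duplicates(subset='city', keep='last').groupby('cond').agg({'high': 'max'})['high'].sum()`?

30

drop duplicate city (keep=last):
    city  cond  high
1  Lagos   fog    -6
5  Quito  rain    -1
6  Cairo  rain   -15
7   Lima  rain    36
group by cond, max of high:
      high
cond      
fog     -6
rain    36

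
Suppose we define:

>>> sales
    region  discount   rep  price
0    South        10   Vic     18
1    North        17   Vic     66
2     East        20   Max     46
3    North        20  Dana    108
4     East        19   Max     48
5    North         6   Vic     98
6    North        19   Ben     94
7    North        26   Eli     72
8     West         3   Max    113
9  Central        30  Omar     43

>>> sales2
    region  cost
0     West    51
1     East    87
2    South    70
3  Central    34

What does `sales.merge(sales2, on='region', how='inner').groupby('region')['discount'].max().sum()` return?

merge on 'region' (how='inner') → 5 rows:
    region  discount   rep  price  cost
0    South        10   Vic     18    70
1     East        20   Max     46    87
2     East        19   Max     48    87
3     West         3   Max    113    51
4  Central        30  Omar     43    34
group by region, max of discount:
region
Central    30
East       20
South      10
West        3
Name: discount, dtype: int64
sum of the resulting series → 63

63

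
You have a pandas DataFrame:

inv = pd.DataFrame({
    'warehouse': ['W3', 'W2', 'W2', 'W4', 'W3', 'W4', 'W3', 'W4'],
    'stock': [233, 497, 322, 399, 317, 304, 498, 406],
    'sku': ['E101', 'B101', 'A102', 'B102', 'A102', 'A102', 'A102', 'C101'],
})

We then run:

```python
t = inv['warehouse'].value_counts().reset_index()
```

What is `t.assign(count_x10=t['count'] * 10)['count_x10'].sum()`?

80

value_counts of warehouse:
warehouse
W3    3
W4    3
W2    2
Name: count, dtype: int64
reset_index():
  warehouse  count
0        W3      3
1        W4      3
2        W2      2
add column count_x10 = t['count'] * 10:
  warehouse  count  count_x10
0        W3      3         30
1        W4      3         30
2        W2      2         20
Taking the sum of column 'count_x10' gives 80.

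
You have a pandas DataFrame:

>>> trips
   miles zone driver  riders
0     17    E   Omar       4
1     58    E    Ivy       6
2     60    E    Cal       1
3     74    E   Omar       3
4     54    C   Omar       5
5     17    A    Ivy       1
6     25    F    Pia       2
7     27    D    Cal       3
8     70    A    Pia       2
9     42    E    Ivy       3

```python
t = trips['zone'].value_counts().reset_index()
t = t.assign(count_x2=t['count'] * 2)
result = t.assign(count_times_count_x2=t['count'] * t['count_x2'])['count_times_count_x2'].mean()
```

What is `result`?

12.8

value_counts of zone:
zone
E    5
A    2
C    1
F    1
D    1
Name: count, dtype: int64
reset_index():
  zone  count
0    E      5
1    A      2
2    C      1
3    F      1
4    D      1
add column count_x2 = t['count'] * 2:
  zone  count  count_x2
0    E      5        10
1    A      2         4
2    C      1         2
3    F      1         2
4    D      1         2
add column count_times_count_x2 = t['count'] * t['count_x2']:
  zone  count  count_x2  count_times_count_x2
0    E      5        10                    50
1    A      2         4                     8
2    C      1         2                     2
3    F      1         2                     2
4    D      1         2                     2
The mean of column 'count_times_count_x2' is 12.8.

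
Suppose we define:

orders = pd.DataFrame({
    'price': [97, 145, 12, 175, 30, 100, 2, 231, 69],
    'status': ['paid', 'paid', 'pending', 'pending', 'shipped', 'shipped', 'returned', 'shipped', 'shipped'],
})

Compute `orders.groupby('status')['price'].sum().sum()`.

group by status, sum of price:
status
paid        242
pending     187
returned      2
shipped     430
Name: price, dtype: int64
sum of the resulting series → 861

861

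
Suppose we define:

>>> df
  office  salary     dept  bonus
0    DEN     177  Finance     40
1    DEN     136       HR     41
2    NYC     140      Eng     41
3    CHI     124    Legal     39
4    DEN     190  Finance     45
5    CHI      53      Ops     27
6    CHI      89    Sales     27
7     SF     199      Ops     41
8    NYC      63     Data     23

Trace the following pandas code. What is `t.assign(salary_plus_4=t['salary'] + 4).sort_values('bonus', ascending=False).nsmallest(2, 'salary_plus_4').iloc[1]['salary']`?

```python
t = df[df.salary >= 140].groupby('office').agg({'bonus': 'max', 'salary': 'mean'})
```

183.5

filter rows where salary >= 140:
  office  salary     dept  bonus
0    DEN     177  Finance     40
2    NYC     140      Eng     41
4    DEN     190  Finance     45
7     SF     199      Ops     41
group by office: max(bonus), mean(salary):
        bonus  salary
office               
DEN        45   183.5
NYC        41   140.0
SF         41   199.0
add column salary_plus_4 = t['salary'] + 4:
        bonus  salary  salary_plus_4
office                              
DEN        45   183.5          187.5
NYC        41   140.0          144.0
SF         41   199.0          203.0
sort by bonus descending:
        bonus  salary  salary_plus_4
office                              
DEN        45   183.5          187.5
NYC        41   140.0          144.0
SF         41   199.0          203.0
take 2 rows with smallest salary_plus_4:
        bonus  salary  salary_plus_4
office                              
NYC        41   140.0          144.0
DEN        45   183.5          187.5
Finally, value at position 1, column 'salary' = 183.5.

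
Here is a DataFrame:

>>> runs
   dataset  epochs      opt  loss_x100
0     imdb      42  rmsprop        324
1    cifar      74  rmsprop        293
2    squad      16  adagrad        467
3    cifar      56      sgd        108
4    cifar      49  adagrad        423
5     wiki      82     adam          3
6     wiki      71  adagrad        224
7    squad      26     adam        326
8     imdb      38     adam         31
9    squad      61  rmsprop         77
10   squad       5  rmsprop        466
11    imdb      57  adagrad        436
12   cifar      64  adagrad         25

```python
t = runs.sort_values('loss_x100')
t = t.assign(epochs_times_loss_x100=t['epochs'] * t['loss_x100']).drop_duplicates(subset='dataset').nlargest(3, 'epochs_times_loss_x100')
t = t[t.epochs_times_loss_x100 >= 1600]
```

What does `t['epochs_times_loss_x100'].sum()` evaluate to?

sort by loss_x100:
   dataset  epochs      opt  loss_x100
5     wiki      82     adam          3
12   cifar      64  adagrad         25
8     imdb      38     adam         31
9    squad      61  rmsprop         77
3    cifar      56      sgd        108
6     wiki      71  adagrad        224
1    cifar      74  rmsprop        293
0     imdb      42  rmsprop        324
7    squad      26     adam        326
4    cifar      49  adagrad        423
11    imdb      57  adagrad        436
10   squad       5  rmsprop        466
2    squad      16  adagrad        467
add column epochs_times_loss_x100 = t['epochs'] * t['loss_x100']:
   dataset  epochs      opt  loss_x100  epochs_times_loss_x100
5     wiki      82     adam          3                     246
12   cifar      64  adagrad         25                    1600
8     imdb      38     adam         31                    1178
9    squad      61  rmsprop         77                    4697
3    cifar      56      sgd        108                    6048
6     wiki      71  adagrad        224                   15904
1    cifar      74  rmsprop        293                   21682
0     imdb      42  rmsprop        324                   13608
7    squad      26     adam        326                    8476
4    cifar      49  adagrad        423                   20727
11    imdb      57  adagrad        436                   24852
10   squad       5  rmsprop        466                    2330
2    squad      16  adagrad        467                    7472
drop duplicate dataset (keep=first):
   dataset  epochs      opt  loss_x100  epochs_times_loss_x100
5     wiki      82     adam          3                     246
12   cifar      64  adagrad         25                    1600
8     imdb      38     adam         31                    1178
9    squad      61  rmsprop         77                    4697
take 3 rows with largest epochs_times_loss_x100:
   dataset  epochs      opt  loss_x100  epochs_times_loss_x100
9    squad      61  rmsprop         77                    4697
12   cifar      64  adagrad         25                    1600
8     imdb      38     adam         31                    1178
filter rows where epochs_times_loss_x100 >= 1600:
   dataset  epochs      opt  loss_x100  epochs_times_loss_x100
9    squad      61  rmsprop         77                    4697
12   cifar      64  adagrad         25                    1600

6297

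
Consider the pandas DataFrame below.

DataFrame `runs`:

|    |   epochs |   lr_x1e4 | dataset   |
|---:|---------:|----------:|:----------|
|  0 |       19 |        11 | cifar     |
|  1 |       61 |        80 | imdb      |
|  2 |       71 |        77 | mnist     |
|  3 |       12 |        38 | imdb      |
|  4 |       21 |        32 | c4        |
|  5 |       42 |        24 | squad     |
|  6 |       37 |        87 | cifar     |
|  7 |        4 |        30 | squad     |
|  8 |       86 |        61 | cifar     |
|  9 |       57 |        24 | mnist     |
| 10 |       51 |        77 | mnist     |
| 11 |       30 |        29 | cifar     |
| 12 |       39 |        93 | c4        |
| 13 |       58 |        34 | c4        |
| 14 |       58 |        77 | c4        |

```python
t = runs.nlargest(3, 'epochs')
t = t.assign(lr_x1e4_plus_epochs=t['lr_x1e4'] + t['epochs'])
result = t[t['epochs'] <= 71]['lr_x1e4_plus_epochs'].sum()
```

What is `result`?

take 3 rows with largest epochs:
   epochs  lr_x1e4 dataset
8      86       61   cifar
2      71       77   mnist
1      61       80    imdb
add column lr_x1e4_plus_epochs = t['lr_x1e4'] + t['epochs']:
   epochs  lr_x1e4 dataset  lr_x1e4_plus_epochs
8      86       61   cifar                  147
2      71       77   mnist                  148
1      61       80    imdb                  141
filter rows where epochs <= 71:
   epochs  lr_x1e4 dataset  lr_x1e4_plus_epochs
2      71       77   mnist                  148
1      61       80    imdb                  141
Hence 289.

289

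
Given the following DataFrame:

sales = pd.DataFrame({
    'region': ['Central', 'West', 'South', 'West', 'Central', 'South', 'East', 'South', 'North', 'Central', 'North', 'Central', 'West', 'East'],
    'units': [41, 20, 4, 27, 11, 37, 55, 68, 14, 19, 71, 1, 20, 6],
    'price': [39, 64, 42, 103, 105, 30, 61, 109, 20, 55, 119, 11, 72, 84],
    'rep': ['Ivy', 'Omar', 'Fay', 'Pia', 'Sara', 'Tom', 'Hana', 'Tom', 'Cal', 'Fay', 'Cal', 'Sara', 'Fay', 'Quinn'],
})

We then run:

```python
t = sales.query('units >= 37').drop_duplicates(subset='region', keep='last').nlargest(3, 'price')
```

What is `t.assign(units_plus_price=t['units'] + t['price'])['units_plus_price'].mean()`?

161.0

filter rows where units >= 37:
     region  units  price   rep
0   Central     41     39   Ivy
5     South     37     30   Tom
6      East     55     61  Hana
7     South     68    109   Tom
10    North     71    119   Cal
drop duplicate region (keep=last):
     region  units  price   rep
0   Central     41     39   Ivy
6      East     55     61  Hana
7     South     68    109   Tom
10    North     71    119   Cal
take 3 rows with largest price:
   region  units  price   rep
10  North     71    119   Cal
7   South     68    109   Tom
6    East     55     61  Hana
add column units_plus_price = t['units'] + t['price']:
   region  units  price   rep  units_plus_price
10  North     71    119   Cal               190
7   South     68    109   Tom               177
6    East     55     61  Hana               116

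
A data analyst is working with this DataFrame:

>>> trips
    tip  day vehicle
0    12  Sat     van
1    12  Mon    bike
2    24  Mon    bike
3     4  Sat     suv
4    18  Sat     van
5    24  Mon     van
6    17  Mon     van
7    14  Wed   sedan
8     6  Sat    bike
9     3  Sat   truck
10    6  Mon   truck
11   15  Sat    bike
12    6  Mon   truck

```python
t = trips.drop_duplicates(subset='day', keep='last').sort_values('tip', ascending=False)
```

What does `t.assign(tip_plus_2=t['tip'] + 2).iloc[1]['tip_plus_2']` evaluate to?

16

drop duplicate day (keep=last):
    tip  day vehicle
7    14  Wed   sedan
11   15  Sat    bike
12    6  Mon   truck
sort by tip descending:
    tip  day vehicle
11   15  Sat    bike
7    14  Wed   sedan
12    6  Mon   truck
add column tip_plus_2 = t['tip'] + 2:
    tip  day vehicle  tip_plus_2
11   15  Sat    bike          17
7    14  Wed   sedan          16
12    6  Mon   truck           8
value at position 1, column 'tip_plus_2' → 16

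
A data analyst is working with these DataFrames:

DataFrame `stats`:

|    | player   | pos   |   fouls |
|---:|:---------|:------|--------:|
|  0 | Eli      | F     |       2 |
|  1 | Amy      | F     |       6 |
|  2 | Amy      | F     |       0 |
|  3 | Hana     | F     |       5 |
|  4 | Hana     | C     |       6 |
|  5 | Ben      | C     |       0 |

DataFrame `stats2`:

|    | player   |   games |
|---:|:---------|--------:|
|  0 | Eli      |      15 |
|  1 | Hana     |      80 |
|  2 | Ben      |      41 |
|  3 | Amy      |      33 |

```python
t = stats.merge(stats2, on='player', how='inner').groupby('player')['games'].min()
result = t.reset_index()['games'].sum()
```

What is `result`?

merge on 'player' (how='inner') → 6 rows:
  player pos  fouls  games
0    Eli   F      2     15
1    Amy   F      6     33
2    Amy   F      0     33
3   Hana   F      5     80
4   Hana   C      6     80
5    Ben   C      0     41
group by player, min of games:
player
Amy     33
Ben     41
Eli     15
Hana    80
Name: games, dtype: int64
reset_index():
  player  games
0    Amy     33
1    Ben     41
2    Eli     15
3   Hana     80
Reading off the sum of column 'games', we get 169.

169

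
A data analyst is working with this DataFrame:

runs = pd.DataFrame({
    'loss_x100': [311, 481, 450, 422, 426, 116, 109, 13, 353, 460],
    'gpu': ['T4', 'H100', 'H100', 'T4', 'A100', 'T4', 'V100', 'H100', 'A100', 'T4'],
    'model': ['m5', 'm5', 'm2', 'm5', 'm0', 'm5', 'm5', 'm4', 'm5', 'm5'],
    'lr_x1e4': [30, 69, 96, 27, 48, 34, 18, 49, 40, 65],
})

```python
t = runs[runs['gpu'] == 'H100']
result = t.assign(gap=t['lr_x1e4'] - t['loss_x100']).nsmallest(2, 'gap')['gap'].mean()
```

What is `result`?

filter rows where gpu == 'H100':
   loss_x100   gpu model  lr_x1e4
1        481  H100    m5       69
2        450  H100    m2       96
7         13  H100    m4       49
add column gap = t['lr_x1e4'] - t['loss_x100']:
   loss_x100   gpu model  lr_x1e4  gap
1        481  H100    m5       69 -412
2        450  H100    m2       96 -354
7         13  H100    m4       49   36
take 2 rows with smallest gap:
   loss_x100   gpu model  lr_x1e4  gap
1        481  H100    m5       69 -412
2        450  H100    m2       96 -354
So mean() = -383.0.

-383.0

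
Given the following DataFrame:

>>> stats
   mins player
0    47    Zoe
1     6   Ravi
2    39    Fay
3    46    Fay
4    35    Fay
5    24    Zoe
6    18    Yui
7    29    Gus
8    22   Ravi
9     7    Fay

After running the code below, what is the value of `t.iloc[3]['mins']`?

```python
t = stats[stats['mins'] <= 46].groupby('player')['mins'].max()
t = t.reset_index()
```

18

filter rows where mins <= 46:
   mins player
1     6   Ravi
2    39    Fay
3    46    Fay
4    35    Fay
5    24    Zoe
6    18    Yui
7    29    Gus
8    22   Ravi
9     7    Fay
group by player, max of mins:
player
Fay     46
Gus     29
Ravi    22
Yui     18
Zoe     24
Name: mins, dtype: int64
reset_index():
  player  mins
0    Fay    46
1    Gus    29
2   Ravi    22
3    Yui    18
4    Zoe    24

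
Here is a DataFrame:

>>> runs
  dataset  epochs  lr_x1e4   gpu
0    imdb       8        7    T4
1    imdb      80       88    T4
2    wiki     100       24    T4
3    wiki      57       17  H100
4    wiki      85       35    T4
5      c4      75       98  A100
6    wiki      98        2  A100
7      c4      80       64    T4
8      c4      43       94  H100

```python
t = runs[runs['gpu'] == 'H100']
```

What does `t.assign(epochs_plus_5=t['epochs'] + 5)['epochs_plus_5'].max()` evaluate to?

filter rows where gpu == 'H100':
  dataset  epochs  lr_x1e4   gpu
3    wiki      57       17  H100
8      c4      43       94  H100
add column epochs_plus_5 = t['epochs'] + 5:
  dataset  epochs  lr_x1e4   gpu  epochs_plus_5
3    wiki      57       17  H100             62
8      c4      43       94  H100             48

62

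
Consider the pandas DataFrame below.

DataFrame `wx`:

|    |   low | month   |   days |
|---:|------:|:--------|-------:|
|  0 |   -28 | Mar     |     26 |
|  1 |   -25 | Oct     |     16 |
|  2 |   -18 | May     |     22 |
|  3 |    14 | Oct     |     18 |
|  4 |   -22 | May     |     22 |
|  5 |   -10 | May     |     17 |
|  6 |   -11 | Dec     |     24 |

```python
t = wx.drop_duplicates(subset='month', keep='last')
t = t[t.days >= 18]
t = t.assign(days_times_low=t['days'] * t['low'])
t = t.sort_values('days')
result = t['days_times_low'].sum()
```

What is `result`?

-740

drop duplicate month (keep=last):
   low month  days
0  -28   Mar    26
3   14   Oct    18
5  -10   May    17
6  -11   Dec    24
filter rows where days >= 18:
   low month  days
0  -28   Mar    26
3   14   Oct    18
6  -11   Dec    24
add column days_times_low = t['days'] * t['low']:
   low month  days  days_times_low
0  -28   Mar    26            -728
3   14   Oct    18             252
6  -11   Dec    24            -264
sort by days:
   low month  days  days_times_low
3   14   Oct    18             252
6  -11   Dec    24            -264
0  -28   Mar    26            -728
So sum() = -740.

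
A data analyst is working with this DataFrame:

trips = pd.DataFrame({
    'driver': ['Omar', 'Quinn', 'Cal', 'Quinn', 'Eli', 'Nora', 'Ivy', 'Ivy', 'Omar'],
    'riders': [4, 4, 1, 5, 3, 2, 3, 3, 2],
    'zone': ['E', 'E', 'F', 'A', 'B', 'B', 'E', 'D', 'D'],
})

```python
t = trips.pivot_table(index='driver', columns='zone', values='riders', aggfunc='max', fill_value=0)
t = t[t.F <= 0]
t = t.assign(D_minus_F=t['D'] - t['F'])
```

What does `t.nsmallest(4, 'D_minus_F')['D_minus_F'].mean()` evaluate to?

0.5

pivot: rows=driver, cols=zone, max(riders):
zone    A  B  D  E  F
driver               
Cal     0  0  0  0  1
Eli     0  3  0  0  0
Ivy     0  0  3  3  0
Nora    0  2  0  0  0
Omar    0  0  2  4  0
Quinn   5  0  0  4  0
filter rows where F <= 0:
zone    A  B  D  E  F
driver               
Eli     0  3  0  0  0
Ivy     0  0  3  3  0
Nora    0  2  0  0  0
Omar    0  0  2  4  0
Quinn   5  0  0  4  0
add column D_minus_F = t['D'] - t['F']:
zone    A  B  D  E  F  D_minus_F
driver                          
Eli     0  3  0  0  0          0
Ivy     0  0  3  3  0          3
Nora    0  2  0  0  0          0
Omar    0  0  2  4  0          2
Quinn   5  0  0  4  0          0
take 4 rows with smallest D_minus_F:
zone    A  B  D  E  F  D_minus_F
driver                          
Eli     0  3  0  0  0          0
Nora    0  2  0  0  0          0
Quinn   5  0  0  4  0          0
Omar    0  0  2  4  0          2
Then the mean of column 'D_minus_F': 0.5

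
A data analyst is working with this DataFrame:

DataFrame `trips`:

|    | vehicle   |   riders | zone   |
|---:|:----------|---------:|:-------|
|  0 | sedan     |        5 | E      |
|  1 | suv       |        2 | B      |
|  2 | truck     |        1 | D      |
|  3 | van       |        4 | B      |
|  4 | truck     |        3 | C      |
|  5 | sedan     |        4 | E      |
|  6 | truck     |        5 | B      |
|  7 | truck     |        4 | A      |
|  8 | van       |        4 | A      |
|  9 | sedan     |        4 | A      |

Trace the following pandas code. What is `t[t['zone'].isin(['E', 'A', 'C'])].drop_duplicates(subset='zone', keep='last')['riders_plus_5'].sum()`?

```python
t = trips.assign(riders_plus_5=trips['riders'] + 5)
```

add column riders_plus_5 = trips['riders'] + 5:
  vehicle  riders zone  riders_plus_5
0   sedan       5    E             10
1     suv       2    B              7
2   truck       1    D              6
3     van       4    B              9
4   truck       3    C              8
5   sedan       4    E              9
6   truck       5    B             10
7   truck       4    A              9
8     van       4    A              9
9   sedan       4    A              9
filter rows where zone in ['E', 'A', 'C']:
  vehicle  riders zone  riders_plus_5
0   sedan       5    E             10
4   truck       3    C              8
5   sedan       4    E              9
7   truck       4    A              9
8     van       4    A              9
9   sedan       4    A              9
drop duplicate zone (keep=last):
  vehicle  riders zone  riders_plus_5
4   truck       3    C              8
5   sedan       4    E              9
9   sedan       4    A              9
So sum() = 26.

26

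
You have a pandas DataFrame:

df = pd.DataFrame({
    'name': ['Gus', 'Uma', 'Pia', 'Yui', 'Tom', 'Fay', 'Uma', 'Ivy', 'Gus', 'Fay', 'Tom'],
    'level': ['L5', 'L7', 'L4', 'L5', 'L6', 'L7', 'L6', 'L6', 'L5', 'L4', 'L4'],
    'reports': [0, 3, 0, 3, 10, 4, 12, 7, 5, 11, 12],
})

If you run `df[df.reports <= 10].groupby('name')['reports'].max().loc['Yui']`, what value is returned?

3

filter rows where reports <= 10:
  name level  reports
0  Gus    L5        0
1  Uma    L7        3
2  Pia    L4        0
3  Yui    L5        3
4  Tom    L6       10
5  Fay    L7        4
7  Ivy    L6        7
8  Gus    L5        5
group by name, max of reports:
name
Fay     4
Gus     5
Ivy     7
Pia     0
Tom    10
Uma     3
Yui     3
Name: reports, dtype: int64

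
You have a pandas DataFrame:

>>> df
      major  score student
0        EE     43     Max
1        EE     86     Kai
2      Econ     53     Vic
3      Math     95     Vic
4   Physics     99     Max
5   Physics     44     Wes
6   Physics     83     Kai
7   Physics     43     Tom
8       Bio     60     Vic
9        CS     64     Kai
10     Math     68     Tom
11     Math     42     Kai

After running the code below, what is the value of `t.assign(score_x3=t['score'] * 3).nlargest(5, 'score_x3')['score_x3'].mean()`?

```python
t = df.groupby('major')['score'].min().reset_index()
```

157.8

group by major, min of score:
major
Bio        60
CS         64
EE         43
Econ       53
Math       42
Physics    43
Name: score, dtype: int64
reset_index():
     major  score
0      Bio     60
1       CS     64
2       EE     43
3     Econ     53
4     Math     42
5  Physics     43
add column score_x3 = t['score'] * 3:
     major  score  score_x3
0      Bio     60       180
1       CS     64       192
2       EE     43       129
3     Econ     53       159
4     Math     42       126
5  Physics     43       129
take 5 rows with largest score_x3:
     major  score  score_x3
1       CS     64       192
0      Bio     60       180
3     Econ     53       159
2       EE     43       129
5  Physics     43       129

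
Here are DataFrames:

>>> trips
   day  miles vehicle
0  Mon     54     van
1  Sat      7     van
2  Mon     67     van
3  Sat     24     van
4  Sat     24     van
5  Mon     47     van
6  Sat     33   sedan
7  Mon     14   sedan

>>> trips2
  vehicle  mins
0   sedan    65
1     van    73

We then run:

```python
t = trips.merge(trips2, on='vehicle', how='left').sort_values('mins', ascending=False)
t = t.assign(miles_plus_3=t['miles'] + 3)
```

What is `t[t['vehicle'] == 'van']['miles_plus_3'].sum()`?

merge on 'vehicle' (how='left') → 8 rows:
   day  miles vehicle  mins
0  Mon     54     van    73
1  Sat      7     van    73
2  Mon     67     van    73
3  Sat     24     van    73
4  Sat     24     van    73
5  Mon     47     van    73
6  Sat     33   sedan    65
7  Mon     14   sedan    65
sort by mins descending:
   day  miles vehicle  mins
0  Mon     54     van    73
1  Sat      7     van    73
2  Mon     67     van    73
3  Sat     24     van    73
4  Sat     24     van    73
5  Mon     47     van    73
6  Sat     33   sedan    65
7  Mon     14   sedan    65
add column miles_plus_3 = t['miles'] + 3:
   day  miles vehicle  mins  miles_plus_3
0  Mon     54     van    73            57
1  Sat      7     van    73            10
2  Mon     67     van    73            70
3  Sat     24     van    73            27
4  Sat     24     van    73            27
5  Mon     47     van    73            50
6  Sat     33   sedan    65            36
7  Mon     14   sedan    65            17
filter rows where vehicle == 'van':
   day  miles vehicle  mins  miles_plus_3
0  Mon     54     van    73            57
1  Sat      7     van    73            10
2  Mon     67     van    73            70
3  Sat     24     van    73            27
4  Sat     24     van    73            27
5  Mon     47     van    73            50

241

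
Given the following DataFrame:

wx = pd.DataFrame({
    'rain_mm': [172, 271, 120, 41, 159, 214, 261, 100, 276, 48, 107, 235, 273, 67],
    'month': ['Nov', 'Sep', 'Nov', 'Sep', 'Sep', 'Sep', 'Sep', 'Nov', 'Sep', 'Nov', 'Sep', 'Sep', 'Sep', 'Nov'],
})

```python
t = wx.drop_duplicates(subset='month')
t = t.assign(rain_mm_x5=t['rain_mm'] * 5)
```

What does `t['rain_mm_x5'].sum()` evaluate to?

2215

drop duplicate month (keep=first):
   rain_mm month
0      172   Nov
1      271   Sep
add column rain_mm_x5 = t['rain_mm'] * 5:
   rain_mm month  rain_mm_x5
0      172   Nov         860
1      271   Sep        1355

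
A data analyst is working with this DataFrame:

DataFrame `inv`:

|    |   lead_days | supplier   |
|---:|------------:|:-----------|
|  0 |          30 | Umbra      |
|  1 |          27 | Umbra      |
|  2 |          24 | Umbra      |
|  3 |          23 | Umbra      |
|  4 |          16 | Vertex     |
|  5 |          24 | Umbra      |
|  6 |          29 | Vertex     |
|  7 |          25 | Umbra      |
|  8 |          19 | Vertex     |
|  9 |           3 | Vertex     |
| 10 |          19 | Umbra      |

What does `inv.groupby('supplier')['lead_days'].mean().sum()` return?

group by supplier, mean of lead_days:
supplier
Umbra     24.571429
Vertex    16.750000
Name: lead_days, dtype: float64

41.3214285714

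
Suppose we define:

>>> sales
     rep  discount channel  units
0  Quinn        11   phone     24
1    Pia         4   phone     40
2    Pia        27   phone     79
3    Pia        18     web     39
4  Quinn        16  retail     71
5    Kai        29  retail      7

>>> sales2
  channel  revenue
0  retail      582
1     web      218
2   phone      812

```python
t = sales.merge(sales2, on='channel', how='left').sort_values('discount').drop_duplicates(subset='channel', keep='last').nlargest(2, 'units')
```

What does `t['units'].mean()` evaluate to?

59.0

merge on 'channel' (how='left') → 6 rows:
     rep  discount channel  units  revenue
0  Quinn        11   phone     24      812
1    Pia         4   phone     40      812
2    Pia        27   phone     79      812
3    Pia        18     web     39      218
4  Quinn        16  retail     71      582
5    Kai        29  retail      7      582
sort by discount:
     rep  discount channel  units  revenue
1    Pia         4   phone     40      812
0  Quinn        11   phone     24      812
4  Quinn        16  retail     71      582
3    Pia        18     web     39      218
2    Pia        27   phone     79      812
5    Kai        29  retail      7      582
drop duplicate channel (keep=last):
   rep  discount channel  units  revenue
3  Pia        18     web     39      218
2  Pia        27   phone     79      812
5  Kai        29  retail      7      582
take 2 rows with largest units:
   rep  discount channel  units  revenue
2  Pia        27   phone     79      812
3  Pia        18     web     39      218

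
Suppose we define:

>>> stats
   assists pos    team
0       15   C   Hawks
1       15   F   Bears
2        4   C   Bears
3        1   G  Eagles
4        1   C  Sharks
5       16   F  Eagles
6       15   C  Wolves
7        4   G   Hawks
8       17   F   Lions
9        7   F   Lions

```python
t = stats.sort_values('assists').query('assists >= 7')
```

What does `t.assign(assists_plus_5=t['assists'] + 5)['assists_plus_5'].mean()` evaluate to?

sort by assists:
   assists pos    team
3        1   G  Eagles
4        1   C  Sharks
2        4   C   Bears
7        4   G   Hawks
9        7   F   Lions
0       15   C   Hawks
1       15   F   Bears
6       15   C  Wolves
5       16   F  Eagles
8       17   F   Lions
filter rows where assists >= 7:
   assists pos    team
9        7   F   Lions
0       15   C   Hawks
1       15   F   Bears
6       15   C  Wolves
5       16   F  Eagles
8       17   F   Lions
add column assists_plus_5 = t['assists'] + 5:
   assists pos    team  assists_plus_5
9        7   F   Lions              12
0       15   C   Hawks              20
1       15   F   Bears              20
6       15   C  Wolves              20
5       16   F  Eagles              21
8       17   F   Lions              22

19.1666666667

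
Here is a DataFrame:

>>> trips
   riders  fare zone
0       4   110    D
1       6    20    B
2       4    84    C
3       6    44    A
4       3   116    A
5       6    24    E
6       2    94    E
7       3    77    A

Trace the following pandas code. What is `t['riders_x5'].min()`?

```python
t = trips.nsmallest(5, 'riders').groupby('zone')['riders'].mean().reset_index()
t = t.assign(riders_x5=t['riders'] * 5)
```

take 5 rows with smallest riders:
   riders  fare zone
6       2    94    E
4       3   116    A
7       3    77    A
0       4   110    D
2       4    84    C
group by zone, mean of riders:
zone
A    3.0
C    4.0
D    4.0
E    2.0
Name: riders, dtype: float64
reset_index():
  zone  riders
0    A     3.0
1    C     4.0
2    D     4.0
3    E     2.0
add column riders_x5 = t['riders'] * 5:
  zone  riders  riders_x5
0    A     3.0       15.0
1    C     4.0       20.0
2    D     4.0       20.0
3    E     2.0       10.0

10.0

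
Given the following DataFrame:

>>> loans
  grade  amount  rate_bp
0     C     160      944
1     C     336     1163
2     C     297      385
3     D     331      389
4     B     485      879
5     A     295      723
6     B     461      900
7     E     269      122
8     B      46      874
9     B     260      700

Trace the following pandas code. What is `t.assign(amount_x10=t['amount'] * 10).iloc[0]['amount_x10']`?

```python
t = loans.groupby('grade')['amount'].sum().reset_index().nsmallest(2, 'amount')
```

group by grade, sum of amount:
grade
A     295
B    1252
C     793
D     331
E     269
Name: amount, dtype: int64
reset_index():
  grade  amount
0     A     295
1     B    1252
2     C     793
3     D     331
4     E     269
take 2 rows with smallest amount:
  grade  amount
4     E     269
0     A     295
add column amount_x10 = t['amount'] * 10:
  grade  amount  amount_x10
4     E     269        2690
0     A     295        2950

2690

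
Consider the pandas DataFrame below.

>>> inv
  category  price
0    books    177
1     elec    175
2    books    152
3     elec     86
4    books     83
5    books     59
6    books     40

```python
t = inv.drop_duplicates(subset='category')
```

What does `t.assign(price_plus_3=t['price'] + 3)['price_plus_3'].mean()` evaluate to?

drop duplicate category (keep=first):
  category  price
0    books    177
1     elec    175
add column price_plus_3 = t['price'] + 3:
  category  price  price_plus_3
0    books    177           180
1     elec    175           178
Reading off the mean of column 'price_plus_3', we get 179.0.

179.0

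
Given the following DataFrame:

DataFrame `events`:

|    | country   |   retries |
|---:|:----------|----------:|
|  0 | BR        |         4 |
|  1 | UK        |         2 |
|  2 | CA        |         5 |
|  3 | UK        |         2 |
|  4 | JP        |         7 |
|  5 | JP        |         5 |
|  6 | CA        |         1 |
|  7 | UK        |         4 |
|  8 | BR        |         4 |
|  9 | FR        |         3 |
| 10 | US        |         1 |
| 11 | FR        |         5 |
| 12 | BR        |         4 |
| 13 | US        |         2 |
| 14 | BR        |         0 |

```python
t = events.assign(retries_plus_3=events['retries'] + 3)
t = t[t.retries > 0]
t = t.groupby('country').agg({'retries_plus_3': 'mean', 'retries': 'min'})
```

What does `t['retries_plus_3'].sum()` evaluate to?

39.1666666667

add column retries_plus_3 = events['retries'] + 3:
   country  retries  retries_plus_3
0       BR        4               7
1       UK        2               5
2       CA        5               8
3       UK        2               5
4       JP        7              10
5       JP        5               8
6       CA        1               4
7       UK        4               7
8       BR        4               7
9       FR        3               6
10      US        1               4
11      FR        5               8
12      BR        4               7
13      US        2               5
14      BR        0               3
filter rows where retries > 0:
   country  retries  retries_plus_3
0       BR        4               7
1       UK        2               5
2       CA        5               8
3       UK        2               5
4       JP        7              10
5       JP        5               8
6       CA        1               4
7       UK        4               7
8       BR        4               7
9       FR        3               6
10      US        1               4
11      FR        5               8
12      BR        4               7
13      US        2               5
group by country: mean(retries_plus_3), min(retries):
         retries_plus_3  retries
country                         
BR             7.000000        4
CA             6.000000        1
FR             7.000000        3
JP             9.000000        5
UK             5.666667        2
US             4.500000        1
sum of column 'retries_plus_3' → 39.1666666667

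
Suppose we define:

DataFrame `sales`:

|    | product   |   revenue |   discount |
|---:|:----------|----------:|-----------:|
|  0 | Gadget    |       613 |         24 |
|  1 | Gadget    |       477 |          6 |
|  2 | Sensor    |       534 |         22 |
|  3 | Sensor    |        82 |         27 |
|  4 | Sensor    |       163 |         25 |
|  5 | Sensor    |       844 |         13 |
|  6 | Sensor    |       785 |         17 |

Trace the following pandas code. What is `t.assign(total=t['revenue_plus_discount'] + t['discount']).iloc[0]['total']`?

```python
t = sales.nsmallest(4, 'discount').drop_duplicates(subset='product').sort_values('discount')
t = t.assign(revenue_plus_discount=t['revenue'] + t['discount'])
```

489

take 4 rows with smallest discount:
  product  revenue  discount
1  Gadget      477         6
5  Sensor      844        13
6  Sensor      785        17
2  Sensor      534        22
drop duplicate product (keep=first):
  product  revenue  discount
1  Gadget      477         6
5  Sensor      844        13
sort by discount:
  product  revenue  discount
1  Gadget      477         6
5  Sensor      844        13
add column revenue_plus_discount = t['revenue'] + t['discount']:
  product  revenue  discount  revenue_plus_discount
1  Gadget      477         6                    483
5  Sensor      844        13                    857
add column total = t['revenue_plus_discount'] + t['discount']:
  product  revenue  discount  revenue_plus_discount  total
1  Gadget      477         6                    483    489
5  Sensor      844        13                    857    870
Then the value at position 0, column 'total': 489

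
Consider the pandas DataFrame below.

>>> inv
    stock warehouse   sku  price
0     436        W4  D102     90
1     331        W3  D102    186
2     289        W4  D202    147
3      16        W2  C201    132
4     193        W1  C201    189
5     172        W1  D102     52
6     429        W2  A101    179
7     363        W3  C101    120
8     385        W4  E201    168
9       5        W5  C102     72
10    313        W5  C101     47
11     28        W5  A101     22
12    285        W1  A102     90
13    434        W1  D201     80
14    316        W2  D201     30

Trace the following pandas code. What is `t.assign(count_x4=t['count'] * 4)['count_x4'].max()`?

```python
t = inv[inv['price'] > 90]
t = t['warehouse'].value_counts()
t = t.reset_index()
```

8

filter rows where price > 90:
   stock warehouse   sku  price
1    331        W3  D102    186
2    289        W4  D202    147
3     16        W2  C201    132
4    193        W1  C201    189
6    429        W2  A101    179
7    363        W3  C101    120
8    385        W4  E201    168
value_counts of warehouse:
warehouse
W3    2
W4    2
W2    2
W1    1
Name: count, dtype: int64
reset_index():
  warehouse  count
0        W3      2
1        W4      2
2        W2      2
3        W1      1
add column count_x4 = t['count'] * 4:
  warehouse  count  count_x4
0        W3      2         8
1        W4      2         8
2        W2      2         8
3        W1      1         4
Taking the max of column 'count_x4' gives 8.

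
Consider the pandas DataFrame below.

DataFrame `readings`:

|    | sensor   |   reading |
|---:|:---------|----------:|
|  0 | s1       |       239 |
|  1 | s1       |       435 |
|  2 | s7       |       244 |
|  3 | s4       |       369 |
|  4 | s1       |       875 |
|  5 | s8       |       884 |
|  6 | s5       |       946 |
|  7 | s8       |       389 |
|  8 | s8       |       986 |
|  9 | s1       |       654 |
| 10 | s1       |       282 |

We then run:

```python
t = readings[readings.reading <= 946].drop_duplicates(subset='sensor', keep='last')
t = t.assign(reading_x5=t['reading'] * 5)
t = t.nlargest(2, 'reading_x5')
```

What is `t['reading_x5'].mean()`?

3337.5

filter rows where reading <= 946:
   sensor  reading
0      s1      239
1      s1      435
2      s7      244
3      s4      369
4      s1      875
5      s8      884
6      s5      946
7      s8      389
9      s1      654
10     s1      282
drop duplicate sensor (keep=last):
   sensor  reading
2      s7      244
3      s4      369
6      s5      946
7      s8      389
10     s1      282
add column reading_x5 = t['reading'] * 5:
   sensor  reading  reading_x5
2      s7      244        1220
3      s4      369        1845
6      s5      946        4730
7      s8      389        1945
10     s1      282        1410
take 2 rows with largest reading_x5:
  sensor  reading  reading_x5
6     s5      946        4730
7     s8      389        1945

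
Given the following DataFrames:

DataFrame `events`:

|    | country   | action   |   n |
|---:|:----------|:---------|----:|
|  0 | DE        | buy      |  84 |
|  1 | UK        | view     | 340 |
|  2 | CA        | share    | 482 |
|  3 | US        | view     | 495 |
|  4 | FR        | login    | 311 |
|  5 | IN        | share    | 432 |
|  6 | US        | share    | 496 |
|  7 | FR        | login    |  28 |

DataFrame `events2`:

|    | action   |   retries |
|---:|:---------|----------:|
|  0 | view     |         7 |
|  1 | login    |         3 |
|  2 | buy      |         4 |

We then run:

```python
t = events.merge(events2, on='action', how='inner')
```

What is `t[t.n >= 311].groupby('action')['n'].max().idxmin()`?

login

merge on 'action' (how='inner') → 5 rows:
  country action    n  retries
0      DE    buy   84        4
1      UK   view  340        7
2      US   view  495        7
3      FR  login  311        3
4      FR  login   28        3
filter rows where n >= 311:
  country action    n  retries
1      UK   view  340        7
2      US   view  495        7
3      FR  login  311        3
group by action, max of n:
action
login    311
view     495
Name: n, dtype: int64
Reading off the label with the smallest value, we get login.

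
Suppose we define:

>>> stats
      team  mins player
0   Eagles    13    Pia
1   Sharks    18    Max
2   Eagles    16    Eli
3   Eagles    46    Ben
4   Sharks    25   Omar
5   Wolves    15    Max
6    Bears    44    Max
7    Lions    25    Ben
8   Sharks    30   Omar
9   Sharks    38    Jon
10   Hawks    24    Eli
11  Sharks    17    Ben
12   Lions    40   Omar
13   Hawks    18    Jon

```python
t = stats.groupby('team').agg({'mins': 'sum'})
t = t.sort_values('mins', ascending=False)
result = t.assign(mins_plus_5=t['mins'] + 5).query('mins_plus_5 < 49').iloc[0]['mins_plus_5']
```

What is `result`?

47

group by team, sum of mins:
        mins
team        
Bears     44
Eagles    75
Hawks     42
Lions     65
Sharks   128
Wolves    15
sort by mins descending:
        mins
team        
Sharks   128
Eagles    75
Lions     65
Bears     44
Hawks     42
Wolves    15
add column mins_plus_5 = t['mins'] + 5:
        mins  mins_plus_5
team                     
Sharks   128          133
Eagles    75           80
Lions     65           70
Bears     44           49
Hawks     42           47
Wolves    15           20
filter rows where mins_plus_5 < 49:
        mins  mins_plus_5
team                     
Hawks     42           47
Wolves    15           20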